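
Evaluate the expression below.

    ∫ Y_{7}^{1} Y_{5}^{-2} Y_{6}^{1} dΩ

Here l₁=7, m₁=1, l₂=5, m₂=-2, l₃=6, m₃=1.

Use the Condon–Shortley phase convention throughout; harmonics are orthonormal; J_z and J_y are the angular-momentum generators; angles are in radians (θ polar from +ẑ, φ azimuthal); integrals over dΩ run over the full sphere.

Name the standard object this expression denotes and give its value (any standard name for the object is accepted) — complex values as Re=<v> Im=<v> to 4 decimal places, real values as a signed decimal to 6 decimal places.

This is a Gaunt coefficient — the integral of a triple product of spherical harmonics over the sphere.
m-sum 0 ✓  L=18 even ✓  2≤6≤12 ✓
Π(2lᵢ+1) = 15×11×13 = 2145
triangle coeff Δ(7,5,6) = 1/174594420
Σ_t [1,5]: t=1:−1/4147200 t=2:+1/207360 t=3:−1/82944 t=4:+1/207360 t=5:−1/4147200 = -1/345600
(3j)²=420/46189 [(7 5 6; 0 0 0)], sign=-1
Σ_t [0,3]: t=0:+1/6220800 t=1:−1/345600 t=2:+1/165888 t=3:−1/622080 = 7/4147200
(3j)²=2401/277134 [(7 5 6; 1 -2 1)], sign=-1
⇒ 4πI² = 2521050/14919047
I = (+1)√(2521050/14919047/(4π)) = 0.11596188

Gaunt coefficient, +0.115962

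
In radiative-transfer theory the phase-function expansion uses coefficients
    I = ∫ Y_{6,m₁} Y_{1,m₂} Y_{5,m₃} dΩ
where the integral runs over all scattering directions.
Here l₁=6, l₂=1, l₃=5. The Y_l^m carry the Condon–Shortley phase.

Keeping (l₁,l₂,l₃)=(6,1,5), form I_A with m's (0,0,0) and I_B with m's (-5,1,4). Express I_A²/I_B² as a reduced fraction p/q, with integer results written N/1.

36/55

l's match ⇒ only the (l;m) 3-j factors differ between A and B.
A: triangle coeff Δ(6,1,5) = 1/858; Σ_t [1,1]: t=1:−1/14400 = -1/14400; (3j)²=6/143 [(6 1 5; 0 0 0)], sign=+1
B: triangle coeff Δ(6,1,5) = 1/858; Σ_t [2,2]: t=2:+1/725760 = 1/725760; (3j)²=5/78 [(6 1 5; -5 1 4)], sign=-1
I_A²/I_B² = (6/143)/(5/78) = 36/55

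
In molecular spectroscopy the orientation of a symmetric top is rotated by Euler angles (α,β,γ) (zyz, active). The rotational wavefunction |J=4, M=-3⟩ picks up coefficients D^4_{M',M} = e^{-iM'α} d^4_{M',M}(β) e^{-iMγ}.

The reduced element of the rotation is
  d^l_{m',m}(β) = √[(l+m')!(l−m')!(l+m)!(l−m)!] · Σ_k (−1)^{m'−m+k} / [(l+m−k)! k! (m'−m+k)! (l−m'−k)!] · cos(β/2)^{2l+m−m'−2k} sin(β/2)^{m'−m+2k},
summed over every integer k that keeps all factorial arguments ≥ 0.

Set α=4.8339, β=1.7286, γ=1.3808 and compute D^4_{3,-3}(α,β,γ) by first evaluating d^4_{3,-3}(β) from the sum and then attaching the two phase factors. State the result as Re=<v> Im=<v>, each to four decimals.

Split into d^4_{3,-3}(β=1.7286) × two z-phases.
Half-angle: c=0.649173, s=0.760641. N=√(5040·1·1·5040)=5040.000000
k∈{0,1} keeps every argument non-negative
  k=0: (−1)^6·5040.0000/(720)·0.6492^2·0.7606^6 = +0.571343
  k=1: (−1)^7·5040.0000/(5040)·0.6492^0·0.7606^8 = -0.112057
d^4_{3,-3}(1.7286) = +0.571343 -0.112057 = +0.459286
Phases: e^{-i·(3)·4.8339}=-0.356513-0.934290i, e^{-i·(-3)·1.3808}=-0.539623-0.841907i ⇒ D=-0.272909+0.369411i

Re=-0.2729 Im=0.3694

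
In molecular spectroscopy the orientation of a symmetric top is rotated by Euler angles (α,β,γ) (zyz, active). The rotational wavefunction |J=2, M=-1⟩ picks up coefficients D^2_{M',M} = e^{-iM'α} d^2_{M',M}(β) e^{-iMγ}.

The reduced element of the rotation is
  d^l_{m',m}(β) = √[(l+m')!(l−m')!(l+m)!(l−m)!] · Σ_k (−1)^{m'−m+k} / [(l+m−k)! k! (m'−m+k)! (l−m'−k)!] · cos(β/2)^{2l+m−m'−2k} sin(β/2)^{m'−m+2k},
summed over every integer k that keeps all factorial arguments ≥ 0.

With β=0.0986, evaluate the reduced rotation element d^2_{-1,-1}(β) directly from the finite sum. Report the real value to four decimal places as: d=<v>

d=0.9879

d^2_{-1,-1}(β=0.0986) via the finite sum:
Half-angle: c=0.998785, s=0.049280. N=√(1·6·1·6)=6.000000
Admissible k: 0..1 (factorial args all ≥0)
  k=0: (−1)^0·6.0000/(6)·0.9988^4·0.0493^0 = +0.995149
  k=1: (−1)^1·6.0000/(2)·0.9988^2·0.0493^2 = -0.007268
d^2_{-1,-1}(0.0986) = +0.995149 -0.007268 = +0.987881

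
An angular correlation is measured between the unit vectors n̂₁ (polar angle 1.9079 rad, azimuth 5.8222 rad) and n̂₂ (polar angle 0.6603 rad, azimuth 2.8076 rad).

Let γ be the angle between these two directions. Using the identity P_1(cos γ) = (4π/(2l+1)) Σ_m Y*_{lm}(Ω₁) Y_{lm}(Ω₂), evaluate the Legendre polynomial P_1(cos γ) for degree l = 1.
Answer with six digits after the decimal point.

Summing Y*_{l m}(θ₁,φ₁)·Y_{l m}(θ₂,φ₂) over m ∈ [−1, 1]; prefactor 4π/(2·1+1) = 4.188790:
  term(m=-1) = -0.06854 + 0.00875j   from Y*(Ω₁)=0.29201 - 0.14504j, Y(Ω₂)=-0.20020 - 0.06947j
  term(m=+0) = -0.06236 + 0.00000j   from Y*(Ω₁)=-0.16161 + 0.00000j, Y(Ω₂)=0.38590 + 0.00000j
  term(m=+1) = -0.06854 - 0.00875j   from Y*(Ω₁)=-0.29201 - 0.14504j, Y(Ω₂)=0.20020 - 0.06947j
Accumulated sum -0.19944 + 0.00000j; after 4π/(2l+1) scaling, -0.83540 + 0.00000j ⇒ P_1 = -0.835404

-0.835404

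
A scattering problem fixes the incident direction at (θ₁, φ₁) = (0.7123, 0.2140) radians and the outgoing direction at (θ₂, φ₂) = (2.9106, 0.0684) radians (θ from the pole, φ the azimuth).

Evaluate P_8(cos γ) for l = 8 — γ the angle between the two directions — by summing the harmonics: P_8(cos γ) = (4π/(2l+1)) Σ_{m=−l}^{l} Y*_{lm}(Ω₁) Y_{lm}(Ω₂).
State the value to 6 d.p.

Term-by-term m-sum for l=8 (normalisation 4π/17 = 0.739198):
  [-8]  conj(Y_{8,-8})(Ω₁) = -0.002415+0.016990i ; Y_{8,-8}(Ω₂) = +0.000003-0.000002i ; Δ = +0.000000+0.000000i
  [-7]  conj(Y_{8,-7})(Ω₁) = +0.005782+0.079281i ; Y_{8,-7}(Ω₂) = -0.000059+0.000030i ; Δ = -0.000003-0.000004i
  [-6]  conj(Y_{8,-6})(Ω₁) = +0.063014+0.213660i ; Y_{8,-6}(Ω₂) = +0.000657-0.000286i ; Δ = +0.000102+0.000122i
  [-5]  conj(Y_{8,-5})(Ω₁) = +0.197076+0.360064i ; Y_{8,-5}(Ω₂) = -0.005260+0.001872i ; Δ = -0.001711-0.001525i
  [-4]  conj(Y_{8,-4})(Ω₁) = +0.300841+0.346630i ; Y_{8,-4}(Ω₂) = +0.031075-0.008721i ; Δ = +0.012372+0.008148i
  [-3]  conj(Y_{8,-3})(Ω₁) = +0.133599+0.099886i ; Y_{8,-3}(Ω₂) = -0.133672+0.027821i ; Δ = -0.020637-0.009635i
  [-2]  conj(Y_{8,-2})(Ω₁) = -0.268343-0.122419i ; Y_{8,-2}(Ω₂) = +0.394261-0.054274i ; Δ = -0.112441-0.033701i
  [-1]  conj(Y_{8,-1})(Ω₁) = -0.317851-0.069078i ; Y_{8,-1}(Ω₂) = -0.674846+0.046232i ; Δ = +0.217694+0.031922i
  [+0]  conj(Y_{8,0})(Ω₁) = +0.202040-0.000000i ; Y_{8,0}(Ω₂) = +0.285486+0.000000i ; Δ = +0.057679+0.000000i
  [+1]  conj(Y_{8,1})(Ω₁) = +0.317851-0.069078i ; Y_{8,1}(Ω₂) = +0.674846+0.046232i ; Δ = +0.217694-0.031922i
  [+2]  conj(Y_{8,2})(Ω₁) = -0.268343+0.122419i ; Y_{8,2}(Ω₂) = +0.394261+0.054274i ; Δ = -0.112441+0.033701i
  [+3]  conj(Y_{8,3})(Ω₁) = -0.133599+0.099886i ; Y_{8,3}(Ω₂) = +0.133672+0.027821i ; Δ = -0.020637+0.009635i
  [+4]  conj(Y_{8,4})(Ω₁) = +0.300841-0.346630i ; Y_{8,4}(Ω₂) = +0.031075+0.008721i ; Δ = +0.012372-0.008148i
  [+5]  conj(Y_{8,5})(Ω₁) = -0.197076+0.360064i ; Y_{8,5}(Ω₂) = +0.005260+0.001872i ; Δ = -0.001711+0.001525i
  [+6]  conj(Y_{8,6})(Ω₁) = +0.063014-0.213660i ; Y_{8,6}(Ω₂) = +0.000657+0.000286i ; Δ = +0.000102-0.000122i
  [+7]  conj(Y_{8,7})(Ω₁) = -0.005782+0.079281i ; Y_{8,7}(Ω₂) = +0.000059+0.000030i ; Δ = -0.000003+0.000004i
  [+8]  conj(Y_{8,8})(Ω₁) = -0.002415-0.016990i ; Y_{8,8}(Ω₂) = +0.000003+0.000002i ; Δ = +0.000000-0.000000i
Accumulated sum +0.248432+0.000000i; after 4π/(2l+1) scaling, +0.183640+0.000000i ⇒ P_8 = 0.183640

0.183640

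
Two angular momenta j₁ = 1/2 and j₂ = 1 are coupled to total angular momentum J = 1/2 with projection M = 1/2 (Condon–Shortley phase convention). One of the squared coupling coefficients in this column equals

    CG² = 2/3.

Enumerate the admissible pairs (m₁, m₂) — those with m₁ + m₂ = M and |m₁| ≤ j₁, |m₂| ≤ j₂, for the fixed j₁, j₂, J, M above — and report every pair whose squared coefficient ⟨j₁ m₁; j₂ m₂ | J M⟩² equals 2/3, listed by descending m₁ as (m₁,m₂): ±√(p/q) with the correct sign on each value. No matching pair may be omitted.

(-1/2,1): −√(2/3)

Admissible pairs with m₁+m₂ = M = 1/2: (-1/2,1), (1/2,0)
  (m₁,m₂)=(1/2,0): CG² = 1/3, CG = +√(1/3)
  (m₁,m₂)=(-1/2,1): CG² = 2/3, CG = −√(2/3)   ← matches the target
Pairs with CG² = 2/3: (-1/2,1): −√(2/3)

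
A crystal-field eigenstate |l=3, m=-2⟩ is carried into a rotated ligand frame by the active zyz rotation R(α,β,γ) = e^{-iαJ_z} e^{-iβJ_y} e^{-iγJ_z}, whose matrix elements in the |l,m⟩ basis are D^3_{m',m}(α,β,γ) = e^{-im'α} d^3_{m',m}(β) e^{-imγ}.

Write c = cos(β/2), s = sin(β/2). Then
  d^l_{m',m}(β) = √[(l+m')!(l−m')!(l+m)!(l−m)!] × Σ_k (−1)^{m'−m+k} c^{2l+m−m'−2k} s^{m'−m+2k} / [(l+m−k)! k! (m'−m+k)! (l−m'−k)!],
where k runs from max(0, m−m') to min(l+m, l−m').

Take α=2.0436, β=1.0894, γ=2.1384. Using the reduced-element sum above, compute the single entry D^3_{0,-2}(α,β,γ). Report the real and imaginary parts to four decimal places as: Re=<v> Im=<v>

D^3_{0,-2}(2.0436,1.0894,2.1384) = e^{-i·0·2.0436}·d^3_{0,-2}(1.0894)·e^{-i·-2·2.1384}. Compute d first:
Half-angle: c=0.855283, s=0.518162. N=√(6·6·1·120)=65.726707
Admissible k: 0..1 (factorial args all ≥0)
  k=0: (−1)^2·65.7267/(12)·0.8553^4·0.5182^2 = +0.786919
  k=1: (−1)^3·65.7267/(12)·0.8553^2·0.5182^4 = -0.288829
d^3_{0,-2}(1.0894) = +0.786919 -0.288829 = +0.498090
D = (+1.000000+0.000000i)·(+0.498090)·(-0.421944-0.906622i) = -0.210166-0.451579i

Re=-0.2102 Im=-0.4516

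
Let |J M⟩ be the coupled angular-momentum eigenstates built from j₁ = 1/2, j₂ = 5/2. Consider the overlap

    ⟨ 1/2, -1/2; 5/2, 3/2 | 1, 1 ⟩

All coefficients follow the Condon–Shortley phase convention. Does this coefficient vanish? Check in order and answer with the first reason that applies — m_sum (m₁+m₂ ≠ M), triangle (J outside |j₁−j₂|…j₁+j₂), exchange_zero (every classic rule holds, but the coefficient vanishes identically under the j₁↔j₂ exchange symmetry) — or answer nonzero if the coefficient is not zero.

m-sum: m₁+m₂ = -1/2+3/2 = 1, M = 1  ✓
triangle: need |j₁−j₂| ≤ J ≤ j₁+j₂, i.e. J ∈ [2, 3]; J = 1 is outside ✗ ⇒ coefficient is 0

triangle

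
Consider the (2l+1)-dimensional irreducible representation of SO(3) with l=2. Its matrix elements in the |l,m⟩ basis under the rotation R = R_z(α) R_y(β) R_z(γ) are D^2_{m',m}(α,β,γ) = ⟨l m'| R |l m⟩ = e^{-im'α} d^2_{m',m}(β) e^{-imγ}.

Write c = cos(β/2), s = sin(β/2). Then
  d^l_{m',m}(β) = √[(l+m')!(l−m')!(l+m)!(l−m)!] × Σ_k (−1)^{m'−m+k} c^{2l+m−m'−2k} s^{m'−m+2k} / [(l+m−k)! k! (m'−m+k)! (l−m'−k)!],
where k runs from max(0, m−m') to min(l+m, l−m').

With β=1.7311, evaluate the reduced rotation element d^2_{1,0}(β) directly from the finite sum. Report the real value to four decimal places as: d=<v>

d^2_{1,0}(β=1.7311) via the finite sum:
With c≡cos(β/2)=0.648221 and s≡sin(β/2)=0.761452, N=[6·1·2·2]^{1/2}=4.898979
The bounds max(0,m−m')=0 and min(l+m,l−m')=1 give 2 terms
  k=0: (−1)^1·4.8990/(2)·0.6482^3·0.7615^1 = -0.508029
  k=1: (−1)^2·4.8990/(2)·0.6482^1·0.7615^3 = +0.701014
d^2_{1,0}(1.7311) = -0.508029 +0.701014 = +0.192985

d=0.1930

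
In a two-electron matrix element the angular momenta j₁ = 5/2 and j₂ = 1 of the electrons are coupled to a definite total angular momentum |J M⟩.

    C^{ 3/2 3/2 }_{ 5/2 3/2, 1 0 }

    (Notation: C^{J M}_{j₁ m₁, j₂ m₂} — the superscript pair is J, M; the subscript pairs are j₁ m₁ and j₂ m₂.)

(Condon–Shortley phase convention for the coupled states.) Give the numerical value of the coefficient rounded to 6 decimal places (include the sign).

-0.516398

j₁+j₂−J=2  J+j₁−j₂=3  J−j₁+j₂=0  j₁+j₂+J+1=6
(j₁±m₁, j₂±m₂, J±M) = (4,1,1,1,3,0)
P² = 48/5
sum k=1..1:
  [1] −1/6 = -1/6
S = -1/6
C² = P²·S² = 4/15 ; C = -0.516398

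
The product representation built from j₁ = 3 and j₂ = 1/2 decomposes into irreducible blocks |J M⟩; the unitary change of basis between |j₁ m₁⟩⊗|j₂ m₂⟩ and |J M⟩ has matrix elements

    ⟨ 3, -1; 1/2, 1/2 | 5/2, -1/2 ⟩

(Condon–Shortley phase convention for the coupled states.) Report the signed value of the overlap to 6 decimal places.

√[6·1!5!0!/7! · 2!4!1!0!2!3!] = √(576/7)
  +(−1)^1/∏(1,0,3,0,2,0)! = -1/12  (running -1/12)
⟨..|..⟩ = √(576/7)·(-1/12) = -0.755929

-0.755929  (= −√(4/7))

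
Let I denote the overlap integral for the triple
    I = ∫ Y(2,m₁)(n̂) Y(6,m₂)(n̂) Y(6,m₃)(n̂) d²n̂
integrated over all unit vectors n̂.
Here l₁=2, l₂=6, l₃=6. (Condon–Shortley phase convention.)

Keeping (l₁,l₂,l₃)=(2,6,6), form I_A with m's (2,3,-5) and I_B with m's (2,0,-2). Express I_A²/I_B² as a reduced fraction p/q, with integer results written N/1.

Same 2,6,6: normalisation and zero-m 3j drop out of the ratio.
A: Δ: 2! 2! 10! / 15! → 1/90090; sum: t=0:+1/1451520 = 1/1451520; 3j²(2 6 6; 2 3 -5) = Δ·Π!·Σ² = 1/91  (sign -1)
B: Δ: 2! 2! 10! / 15! → 1/90090; sum: t=0:+1/69120 = 1/69120; 3j²(2 6 6; 2 0 -2) = Δ·Π!·Σ² = 4/143  (sign +1)
I_A²/I_B² = (1/91)/(4/143) = 11/28

11/28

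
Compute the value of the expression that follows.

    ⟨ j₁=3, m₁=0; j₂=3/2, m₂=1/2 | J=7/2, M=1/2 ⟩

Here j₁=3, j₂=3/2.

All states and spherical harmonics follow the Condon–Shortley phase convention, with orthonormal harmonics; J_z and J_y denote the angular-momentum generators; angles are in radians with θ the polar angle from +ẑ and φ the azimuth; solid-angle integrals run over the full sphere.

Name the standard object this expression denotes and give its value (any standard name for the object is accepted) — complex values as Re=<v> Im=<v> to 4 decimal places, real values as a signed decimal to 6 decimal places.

Clebsch–Gordan coefficient, −√(2/21) ≈ -0.308607

This is a Clebsch–Gordan (vector-coupling) coefficient.
√[8·1!5!2!/9! · 3!3!2!1!4!3!] = √(384/7)
  +(−1)^0/∏(0,1,3,2,2,0)! = 1/24  (running 1/24)
  +(−1)^1/∏(1,0,2,1,3,1)! = -1/12  (running -1/24)
⟨..|..⟩ = √(384/7)·(-1/24) = -0.308607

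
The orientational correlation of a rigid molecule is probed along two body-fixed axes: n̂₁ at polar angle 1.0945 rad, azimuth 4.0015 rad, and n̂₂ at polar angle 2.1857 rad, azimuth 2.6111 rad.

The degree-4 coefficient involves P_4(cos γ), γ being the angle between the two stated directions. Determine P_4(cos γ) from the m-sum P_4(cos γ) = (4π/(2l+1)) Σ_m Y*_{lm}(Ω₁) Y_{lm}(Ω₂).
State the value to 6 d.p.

Addition theorem: P_4(cos γ) = (4π/9) Σ_m Y*_{lm}(Ω₁) Y_{lm}(Ω₂), m = −4…4:
  term(m=-4) = +0.040826-0.035922i   from Y*(Ω₁)=-0.263866-0.081056i, Y(Ω₂)=-0.103167+0.167828i
  term(m=-3) = +0.081657+0.135858i   from Y*(Ω₁)=+0.340870-0.214598i, Y(Ω₂)=-0.008138+0.393438i
  term(m=-2) = -0.034586+0.013050i   from Y*(Ω₁)=-0.018495+0.123190i, Y(Ω₂)=+0.144817+0.259012i
  term(m=-1) = -0.007901-0.043323i   from Y*(Ω₁)=+0.192255+0.223274i, Y(Ω₂)=-0.128921-0.075622i
  term(m=+0) = +0.061195+0.000000i   from Y*(Ω₁)=-0.186158-0.000000i, Y(Ω₂)=-0.328727+0.000000i
  term(m=+1) = -0.007901+0.043323i   from Y*(Ω₁)=-0.192255+0.223274i, Y(Ω₂)=+0.128921-0.075622i
  term(m=+2) = -0.034586-0.013050i   from Y*(Ω₁)=-0.018495-0.123190i, Y(Ω₂)=+0.144817-0.259012i
  term(m=+3) = +0.081657-0.135858i   from Y*(Ω₁)=-0.340870-0.214598i, Y(Ω₂)=+0.008138+0.393438i
  term(m=+4) = +0.040826+0.035922i   from Y*(Ω₁)=-0.263866+0.081056i, Y(Ω₂)=-0.103167-0.167828i
Total Σ_m = +0.221186+0.000000i. Multiply by 1.396263: +0.308834+0.000000i. P_4(cos γ) = 0.308834

0.308834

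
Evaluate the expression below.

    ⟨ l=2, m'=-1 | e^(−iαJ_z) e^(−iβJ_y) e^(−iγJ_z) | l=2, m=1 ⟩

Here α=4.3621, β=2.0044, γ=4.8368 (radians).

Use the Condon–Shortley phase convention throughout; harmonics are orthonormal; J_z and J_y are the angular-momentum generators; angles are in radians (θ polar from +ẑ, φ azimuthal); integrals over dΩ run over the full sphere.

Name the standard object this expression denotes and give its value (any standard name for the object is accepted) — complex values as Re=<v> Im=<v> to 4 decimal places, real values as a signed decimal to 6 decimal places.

This is a Wigner D-matrix element — the rotation-matrix element ⟨l m'| R(α,β,γ) |l m⟩ in the angular-momentum basis.
First d^2_{-1,1}(β=2.0044), then the phase factors e^{-i(-1)α} and e^{-i(1)γ}:
Half-angle: c=0.538450, s=0.842658. N=√(1·6·6·1)=6.000000
The bounds max(0,m−m')=2 and min(l+m,l−m')=3 give 2 terms
  k=2: (−1)^0·6.0000/(2)·0.5384^2·0.8427^2 = +0.617609
  k=3: (−1)^1·6.0000/(6)·0.5384^0·0.8427^4 = -0.504202
d^2_{-1,1}(2.0044) = +0.617609 -0.504202 = +0.113407
Attach z-rotation phases: D = e^{-i(-1)(4.3621)}·(+0.113407)·e^{-i(1)(4.8368)} = +0.100868-0.051835i

Wigner D-matrix element, Re=0.1009 Im=-0.0518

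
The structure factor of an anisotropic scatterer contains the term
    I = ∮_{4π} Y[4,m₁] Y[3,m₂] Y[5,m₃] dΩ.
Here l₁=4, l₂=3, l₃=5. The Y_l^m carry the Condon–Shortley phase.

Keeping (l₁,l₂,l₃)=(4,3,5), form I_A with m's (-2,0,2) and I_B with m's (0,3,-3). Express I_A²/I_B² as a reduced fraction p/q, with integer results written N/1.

1/75

l's match ⇒ only the (l;m) 3-j factors differ between A and B.
A: triangle coeff Δ(4,3,5) = 1/180180; Σ_t [0,2]: t=0:+1/8640 t=1:−1/480 t=2:+1/576 = -1/4320; (3j)²=1/2145 [(4 3 5; -2 0 2)], sign=+1
B: triangle coeff Δ(4,3,5) = 1/180180; Σ_t [2,2]: t=2:+1/2304 = 1/2304; (3j)²=5/143 [(4 3 5; 0 3 -3)], sign=+1
I_A²/I_B² = (1/2145)/(5/143) = 1/75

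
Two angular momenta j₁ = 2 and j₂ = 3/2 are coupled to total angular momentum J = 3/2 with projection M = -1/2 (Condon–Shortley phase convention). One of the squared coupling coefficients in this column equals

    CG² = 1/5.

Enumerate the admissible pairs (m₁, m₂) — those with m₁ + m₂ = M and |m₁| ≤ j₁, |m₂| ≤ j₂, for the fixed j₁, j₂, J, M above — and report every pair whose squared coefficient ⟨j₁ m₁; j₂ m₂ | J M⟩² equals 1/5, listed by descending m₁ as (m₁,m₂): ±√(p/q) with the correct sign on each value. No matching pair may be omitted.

(0,-1/2): −√(1/5)

Admissible pairs with m₁+m₂ = M = -1/2: (-2,3/2), (-1,1/2), (0,-1/2), (1,-3/2)
  (m₁,m₂)=(1,-3/2): CG² = 2/5, CG = +√(2/5)
  (m₁,m₂)=(0,-1/2): CG² = 1/5, CG = −√(1/5)   ← matches the target
  (m₁,m₂)=(-1,1/2): CG² = 0/1, CG = 0
  (m₁,m₂)=(-2,3/2): CG² = 2/5, CG = +√(2/5)
Pairs with CG² = 1/5: (0,-1/2): −√(1/5)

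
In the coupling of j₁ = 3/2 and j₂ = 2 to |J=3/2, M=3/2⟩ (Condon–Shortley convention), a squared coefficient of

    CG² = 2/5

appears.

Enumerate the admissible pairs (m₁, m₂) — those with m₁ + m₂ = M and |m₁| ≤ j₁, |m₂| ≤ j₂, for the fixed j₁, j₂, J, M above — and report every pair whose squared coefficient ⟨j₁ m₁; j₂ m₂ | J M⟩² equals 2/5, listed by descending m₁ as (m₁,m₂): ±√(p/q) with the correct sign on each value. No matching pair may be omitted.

Admissible pairs with m₁+m₂ = M = 3/2: (-1/2,2), (1/2,1), (3/2,0)
  (m₁,m₂)=(3/2,0): CG² = 1/5, CG = +√(1/5)
  (m₁,m₂)=(1/2,1): CG² = 2/5, CG = −√(2/5)   ← matches the target
  (m₁,m₂)=(-1/2,2): CG² = 2/5, CG = +√(2/5)   ← matches the target
Pairs with CG² = 2/5: (1/2,1): −√(2/5); (-1/2,2): +√(2/5)

(1/2,1): −√(2/5); (-1/2,2): +√(2/5)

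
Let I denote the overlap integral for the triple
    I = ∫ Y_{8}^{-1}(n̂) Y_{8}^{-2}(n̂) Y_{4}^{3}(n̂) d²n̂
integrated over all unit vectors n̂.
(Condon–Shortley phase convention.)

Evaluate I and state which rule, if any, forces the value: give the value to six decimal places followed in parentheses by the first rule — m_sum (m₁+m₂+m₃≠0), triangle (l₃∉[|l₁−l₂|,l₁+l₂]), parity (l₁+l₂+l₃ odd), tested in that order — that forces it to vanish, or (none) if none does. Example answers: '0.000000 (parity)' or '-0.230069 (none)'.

Rules hold: Σm=0, L=20 even, 0≤4≤16.
N = 17·17·9 = 2601
Δ = 12!·4!·4!/21! = 1/185175900
Racah Σ t=4..8: t=4:+1/557383680 t=5:−1/21772800 t=6:+1/8294400 t=7:−1/21772800 t=8:+1/557383680 = 1/30965760
⇒ 3j(8 8 4; 0 0 0)² = 36/4199, sgn +1
Racah Σ t=5..6: t=5:−1/87091200 t=6:+1/74649600 = 1/522547200
⇒ 3j(8 8 4; -1 -2 3)² = 2/4199, sgn -1
4πI² = N·(3j₀)²·(3jₘ)² = 648/61009
I = -1·√(0.0106214/4π) = -0.02907272
No selection rule forces the value: the integral is nonzero (none).

-0.029073 (none)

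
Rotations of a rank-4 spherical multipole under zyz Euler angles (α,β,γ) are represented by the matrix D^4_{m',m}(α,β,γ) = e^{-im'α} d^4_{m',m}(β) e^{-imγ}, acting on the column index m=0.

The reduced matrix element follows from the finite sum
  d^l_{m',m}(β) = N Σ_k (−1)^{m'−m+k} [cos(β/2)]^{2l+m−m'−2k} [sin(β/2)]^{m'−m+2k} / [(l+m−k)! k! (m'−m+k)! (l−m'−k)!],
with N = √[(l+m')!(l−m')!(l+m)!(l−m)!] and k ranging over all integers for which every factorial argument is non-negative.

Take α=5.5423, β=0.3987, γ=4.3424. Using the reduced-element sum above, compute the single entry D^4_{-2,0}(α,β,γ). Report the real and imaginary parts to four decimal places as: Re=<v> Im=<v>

Re=0.0262 Im=-0.2934

D^4_{-2,0}(5.5423,0.3987,4.3424) = e^{-i·-2·5.5423}·d^4_{-2,0}(0.3987)·e^{-i·0·4.3424}. Compute d first:
c=cos(0.398700/2)=0.980196, s=sin(0.398700/2)=0.198032; N=√[2·720·24·24]=910.735966
The bounds max(0,m−m')=2 and min(l+m,l−m')=4 give 3 terms
  k=2: (−1)^0·910.7360/(96)·0.9802^6·0.1980^2 = +0.329966
  k=3: (−1)^1·910.7360/(36)·0.9802^4·0.1980^4 = -0.035916
  k=4: (−1)^2·910.7360/(96)·0.9802^2·0.1980^6 = +0.000550
d^4_{-2,0}(0.3987) = +0.329966 -0.035916 +0.000550 = +0.294600
Attach z-rotation phases: D = e^{-i(-2)(5.5423)}·(+0.294600)·e^{-i(0)(4.3424)} = +0.026192-0.293433i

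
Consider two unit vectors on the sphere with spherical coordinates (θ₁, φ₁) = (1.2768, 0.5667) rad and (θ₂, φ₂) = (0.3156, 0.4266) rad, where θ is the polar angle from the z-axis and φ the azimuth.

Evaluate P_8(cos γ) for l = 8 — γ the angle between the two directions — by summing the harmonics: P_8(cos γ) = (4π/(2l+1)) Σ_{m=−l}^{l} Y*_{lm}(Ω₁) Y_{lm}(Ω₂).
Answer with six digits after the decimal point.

0.130900

Summing Y*_{l m}(θ₁,φ₁)·Y_{l m}(θ₂,φ₂) over m ∈ [−8, 8]; prefactor 4π/(2·8+1) = 0.739198:
  m=-8: (-0.064540, -0.357129) × (-0.000043, 0.000012) = (0.000007, 0.000015)  (running Σ = (0.000007, 0.000015))
  m=-7: (-0.298139, -0.322939) × (-0.000537, -0.000084) = (0.000133, 0.000199)  (running Σ = (0.000140, 0.000213))
  m=-6: (-0.072607, -0.019207) × (-0.003530, -0.002323) = (0.000212, 0.000236)  (running Σ = (0.000352, 0.000450))
  m=-5: (0.313847, -0.099874) × (-0.012529, -0.019886) = (-0.005918, -0.004990)  (running Σ = (-0.005567, -0.004540))
  m=-4: (0.131939, -0.157920) × (-0.012982, -0.095146) = (-0.016738, -0.010503)  (running Σ = (-0.022305, -0.015044))
  m=-3: (-0.031238, 0.240242) × (0.080869, -0.270015) = (0.062343, 0.027863)  (running Σ = (0.040038, 0.012819))
  m=-2: (0.106056, 0.226808) × (0.359036, -0.411350) = (0.131376, 0.037806)  (running Σ = (0.171414, 0.050625))
  m=-1: (-0.167890, -0.106832) × (0.478656, -0.217555) = (-0.103603, -0.014611)  (running Σ = (0.067810, 0.036015))
  m=0: (-0.261079, -0.000000) × (-0.158817, 0.000000) = (0.041464, 0.000000)  (running Σ = (0.109274, 0.036015))
  m=1: (0.167890, -0.106832) × (-0.478656, -0.217555) = (-0.103603, 0.014611)  (running Σ = (0.005670, 0.050625))
  m=2: (0.106056, -0.226808) × (0.359036, 0.411350) = (0.131376, -0.037806)  (running Σ = (0.137046, 0.012819))
  m=3: (0.031238, 0.240242) × (-0.080869, -0.270015) = (0.062343, -0.027863)  (running Σ = (0.199389, -0.015044))
  m=4: (0.131939, 0.157920) × (-0.012982, 0.095146) = (-0.016738, 0.010503)  (running Σ = (0.182650, -0.004540))
  m=5: (-0.313847, -0.099874) × (0.012529, -0.019886) = (-0.005918, 0.004990)  (running Σ = (0.176732, 0.000450))
  m=6: (-0.072607, 0.019207) × (-0.003530, 0.002323) = (0.000212, -0.000236)  (running Σ = (0.176944, 0.000213))
  m=7: (0.298139, -0.322939) × (0.000537, -0.000084) = (0.000133, -0.000199)  (running Σ = (0.177077, 0.000015))
  m=8: (-0.064540, 0.357129) × (-0.000043, -0.000012) = (0.000007, -0.000015)  (running Σ = (0.177084, -0.000000))
Σ over m = (0.177084, -0.000000); ×(4π/17) → (0.130900, -0.000000). Real part: 0.130900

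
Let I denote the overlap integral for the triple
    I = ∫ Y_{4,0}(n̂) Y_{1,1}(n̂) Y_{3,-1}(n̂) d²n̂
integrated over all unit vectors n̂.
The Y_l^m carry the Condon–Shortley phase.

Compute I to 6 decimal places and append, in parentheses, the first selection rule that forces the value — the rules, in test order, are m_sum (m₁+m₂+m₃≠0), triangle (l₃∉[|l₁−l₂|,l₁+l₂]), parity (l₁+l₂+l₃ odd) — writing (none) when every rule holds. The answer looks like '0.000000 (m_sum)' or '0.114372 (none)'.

Rules hold: Σm=0, L=8 even, 3≤3≤5.
N = 9·3·7 = 189
Δ = 2!·6!·0!/9! = 1/252
Racah Σ t=1..1: t=1:−1/36 = -1/36
⇒ 3j(4 1 3; 0 0 0)² = 4/63, sgn +1
Racah Σ t=2..2: t=2:+1/96 = 1/96
⇒ 3j(4 1 3; 0 1 -1)² = 1/42, sgn +1
4πI² = N·(3j₀)²·(3jₘ)² = 2/7
I = +1·√(0.285714/4π) = 0.15078601
No selection rule forces the value: the integral is nonzero (none).

0.150786 (none)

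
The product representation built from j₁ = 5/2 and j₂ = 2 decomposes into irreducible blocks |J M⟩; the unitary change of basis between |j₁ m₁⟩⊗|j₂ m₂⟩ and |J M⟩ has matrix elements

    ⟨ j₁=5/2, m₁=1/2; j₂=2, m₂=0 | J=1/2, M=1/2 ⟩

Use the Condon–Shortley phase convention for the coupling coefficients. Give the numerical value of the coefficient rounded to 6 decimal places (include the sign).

triangle: 4!×1!×0!/6! = 24/720
(j±m)!: 3!×2!×2!×2!×1!×0! = 48
prefactor² = (2J+1)×Δ×N² = 16/5
  k=2: +1/(2!×2!×0!×0!×1!×0!) = 1/4
Σ = 1/4  ⇒  CG² = 16/5×(1/4)² = 1/5
CG = +√(1/5) = +0.447214

+0.447214  (= +√(1/5))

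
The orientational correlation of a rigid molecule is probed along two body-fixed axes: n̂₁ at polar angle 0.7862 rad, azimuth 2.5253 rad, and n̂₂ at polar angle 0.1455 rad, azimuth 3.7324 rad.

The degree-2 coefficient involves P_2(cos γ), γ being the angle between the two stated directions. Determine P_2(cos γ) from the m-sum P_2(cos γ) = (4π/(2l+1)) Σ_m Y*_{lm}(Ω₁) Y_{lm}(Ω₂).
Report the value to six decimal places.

Expand P_2 via completeness: Σ_{m} conj(Y_{2,m}) at Ω₁ times Y_{2,m} at Ω₂ —
  [-2]  conj(Y_{2,-2})(Ω₁) = (0.064186, -0.182488) ; Y_{2,-2}(Ω₂) = (0.003081, -0.007513) ; Δ = (-0.001173, -0.001044)
  [-1]  conj(Y_{2,-1})(Ω₁) = (-0.315210, 0.223272) ; Y_{2,-1}(Ω₂) = (-0.092040, 0.061734) ; Δ = (0.015229, -0.040009)
  [+0]  conj(Y_{2,0})(Ω₁) = (0.156937, -0.000000) ; Y_{2,0}(Ω₂) = (0.610893, 0.000000) ; Δ = (0.095872, 0.000000)
  [+1]  conj(Y_{2,1})(Ω₁) = (0.315210, 0.223272) ; Y_{2,1}(Ω₂) = (0.092040, 0.061734) ; Δ = (0.015229, 0.040009)
  [+2]  conj(Y_{2,2})(Ω₁) = (0.064186, 0.182488) ; Y_{2,2}(Ω₂) = (0.003081, 0.007513) ; Δ = (-0.001173, 0.001044)
Σ over m = (0.123982, 0.000000); ×(4π/5) → (0.311602, 0.000000). Real part: 0.311602

0.311602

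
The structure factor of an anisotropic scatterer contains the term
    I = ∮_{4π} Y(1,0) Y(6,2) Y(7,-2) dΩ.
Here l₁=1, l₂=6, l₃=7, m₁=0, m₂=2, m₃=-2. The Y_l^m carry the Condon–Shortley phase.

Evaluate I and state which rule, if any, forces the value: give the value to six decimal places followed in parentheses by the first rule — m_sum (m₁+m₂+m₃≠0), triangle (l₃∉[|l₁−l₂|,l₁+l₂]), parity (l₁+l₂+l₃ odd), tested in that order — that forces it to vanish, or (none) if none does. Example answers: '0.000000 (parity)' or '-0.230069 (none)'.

m-sum 0 ✓  L=14 even ✓  5≤7≤7 ✓
Π(2lᵢ+1) = 3×13×15 = 585
triangle coeff Δ(1,6,7) = 1/1365
Σ_t [0,0]: t=0:+1/518400 = 1/518400
(3j)²=7/195 [(1 6 7; 0 0 0)], sign=-1
Σ_t [0,0]: t=0:+1/967680 = 1/967680
(3j)²=3/91 [(1 6 7; 0 2 -2)], sign=-1
⇒ 4πI² = 9/13
I = (+1)√(9/13/(4π)) = 0.23471705
No selection rule forces the value: the integral is nonzero (none).

0.234717 (none)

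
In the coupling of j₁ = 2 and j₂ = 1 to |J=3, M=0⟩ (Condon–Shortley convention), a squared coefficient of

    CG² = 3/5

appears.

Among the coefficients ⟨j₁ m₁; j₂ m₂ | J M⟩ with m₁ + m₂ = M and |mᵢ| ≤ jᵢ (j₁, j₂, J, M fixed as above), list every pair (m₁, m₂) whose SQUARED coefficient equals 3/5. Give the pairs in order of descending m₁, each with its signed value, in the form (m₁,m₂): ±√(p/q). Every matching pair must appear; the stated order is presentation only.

Admissible pairs with m₁+m₂ = M = 0: (-1,1), (0,0), (1,-1)
  (m₁,m₂)=(1,-1): CG² = 1/5, CG = +√(1/5)
  (m₁,m₂)=(0,0): CG² = 3/5, CG = +√(3/5)   ← matches the target
  (m₁,m₂)=(-1,1): CG² = 1/5, CG = +√(1/5)
Pairs with CG² = 3/5: (0,0): +√(3/5)

(0,0): +√(3/5)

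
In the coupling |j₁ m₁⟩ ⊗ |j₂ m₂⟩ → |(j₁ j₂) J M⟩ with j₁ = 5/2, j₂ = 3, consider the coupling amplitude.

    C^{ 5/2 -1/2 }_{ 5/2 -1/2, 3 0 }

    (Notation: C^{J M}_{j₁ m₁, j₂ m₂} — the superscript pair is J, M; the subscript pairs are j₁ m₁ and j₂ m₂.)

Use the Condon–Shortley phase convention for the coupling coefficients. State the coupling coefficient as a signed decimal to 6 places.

√[6·3!2!3!/9! · 2!3!3!3!2!3!] = √(216/35)
  +(−1)^1/∏(1,2,2,2,0,1)! = -1/8  (running -1/8)
  +(−1)^2/∏(2,1,1,1,1,2)! = 1/4  (running 1/8)
  +(−1)^3/∏(3,0,0,0,2,3)! = -1/72  (running 1/9)
⟨..|..⟩ = √(216/35)·(1/9) = +0.276026

+√(8/105) ≈ +0.276026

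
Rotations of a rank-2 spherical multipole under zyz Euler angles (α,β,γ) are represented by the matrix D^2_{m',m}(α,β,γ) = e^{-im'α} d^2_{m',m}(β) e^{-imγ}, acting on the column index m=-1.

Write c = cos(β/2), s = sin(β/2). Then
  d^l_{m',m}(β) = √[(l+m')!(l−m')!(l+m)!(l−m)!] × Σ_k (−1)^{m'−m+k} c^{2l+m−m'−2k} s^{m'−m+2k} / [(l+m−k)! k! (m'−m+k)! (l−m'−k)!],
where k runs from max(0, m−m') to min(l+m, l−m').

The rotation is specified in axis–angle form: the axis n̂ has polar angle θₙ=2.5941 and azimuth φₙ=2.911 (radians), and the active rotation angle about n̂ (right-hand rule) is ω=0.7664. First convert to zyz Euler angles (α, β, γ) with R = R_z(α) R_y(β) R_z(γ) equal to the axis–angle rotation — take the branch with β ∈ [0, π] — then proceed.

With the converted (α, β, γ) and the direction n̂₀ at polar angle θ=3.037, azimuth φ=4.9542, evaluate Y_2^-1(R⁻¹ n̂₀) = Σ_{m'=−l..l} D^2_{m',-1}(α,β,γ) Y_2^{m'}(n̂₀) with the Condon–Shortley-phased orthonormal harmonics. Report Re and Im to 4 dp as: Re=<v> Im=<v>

Re=-0.0317 Im=0.2332

Axis–angle → zyz. n̂ = (sinθₙcosφₙ, sinθₙsinφₙ, cosθₙ) = (-0.506770, +0.118974, -0.853832), ω = 0.7664.
R = I cosω + sinω [n̂]ₓ + (1−cosω) n̂n̂ᵀ gives
  R = [+0.792215, +0.575315, +0.203490; -0.609029, +0.724370, +0.323067; +0.038463, -0.379870, +0.924240]
β = atan2(√(R₁₃²+R₂₃²), R₃₃) = 0.391756; α = atan2(R₂₃, R₁₃) mod 2π = 1.008702; γ = atan2(R₃₂, −R₃₁) mod 2π = 4.611480
Need the full column D^2_{m',-1} for m'=−2..2 at α=1.0087, β=0.3918, γ=4.6115.
cos(β/2)=0.980877, sin(β/2)=0.194628
d^2_{-2,-1}: single k=1 term ⇒ +0.367349;  D = +0.345616+0.124478i
d^2_{-1,-1}: k∈[0..1] ⇒ +0.925675 -0.109335 = +0.816340;  D = +0.643396-0.502446i
d^2_{0,-1}: k∈[0..1] ⇒ -0.449909 +0.017714 = -0.432195;  D = +0.043538+0.429997i
d^2_{1,-1}: k∈[0..1] ⇒ +0.109335 -0.001435 = +0.107900;  D = -0.096628-0.048017i
d^2_{2,-1}: single k=0 term ⇒ -0.014463;  D = +0.012349-0.007529i
Y_2^{m'}(θ=3.037,φ=4.9542) and Σ D·Y over m':
  (+0.3456+0.1245i)·(-0.0037+0.0020i)  (+0.6434-0.5024i)·(-0.0192-0.0779i)  (+0.0435+0.4300i)·(+0.6205+0.0000i)  (-0.0966-0.0480i)·(+0.0192-0.0779i)  (+0.0123-0.0075i)·(-0.0037-0.0020i)
Y_2^-1(R⁻¹ n̂) = -0.031664+0.233163i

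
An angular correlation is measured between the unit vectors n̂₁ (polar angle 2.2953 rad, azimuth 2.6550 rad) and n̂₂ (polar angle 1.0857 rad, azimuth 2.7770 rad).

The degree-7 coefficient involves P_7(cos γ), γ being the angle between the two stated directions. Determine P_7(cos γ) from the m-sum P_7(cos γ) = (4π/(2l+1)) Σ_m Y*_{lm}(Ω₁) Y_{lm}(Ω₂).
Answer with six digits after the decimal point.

-0.135025

Addition theorem: P_7(cos γ) = (4π/15) Σ_m Y*_{lm}(Ω₁) Y_{lm}(Ω₂), m = −7…7:
  m=-7: Y*=(0.063724, -0.017263)  Y=(0.176225, -0.117851)  product (0.009195, -0.010552)
  m=-6: Y*=(0.213268, 0.048147)  Y=(-0.241837, 0.341082)  product (-0.067998, 0.061098)
  m=-5: Y*=(0.308981, 0.264843)  Y=(0.090595, -0.351620)  product (0.121116, -0.084650)
  m=-4: Y*=(0.152040, 0.385606)  Y=(-0.004077, -0.036112)  product (0.013305, -0.007063)
  m=-3: Y*=(-0.008237, 0.073887)  Y=(0.161404, 0.312299)  product (-0.024404, 0.009353)
  m=-2: Y*=(0.187369, -0.275285)  Y=(-0.091828, -0.082044)  product (-0.039791, 0.009906)
  m=-1: Y*=(0.205043, -0.108472)  Y=(-0.283027, -0.108019)  product (-0.069750, 0.008552)
  m=+0: Y*=(-0.272129, -0.000000)  Y=(0.163599, 0.000000)  product (-0.044520, -0.000000)
  m=+1: Y*=(-0.205043, -0.108472)  Y=(0.283027, -0.108019)  product (-0.069750, -0.008552)
  m=+2: Y*=(0.187369, 0.275285)  Y=(-0.091828, 0.082044)  product (-0.039791, -0.009906)
  m=+3: Y*=(0.008237, 0.073887)  Y=(-0.161404, 0.312299)  product (-0.024404, -0.009353)
  m=+4: Y*=(0.152040, -0.385606)  Y=(-0.004077, 0.036112)  product (0.013305, 0.007063)
  m=+5: Y*=(-0.308981, 0.264843)  Y=(-0.090595, -0.351620)  product (0.121116, 0.084650)
  m=+6: Y*=(0.213268, -0.048147)  Y=(-0.241837, -0.341082)  product (-0.067998, -0.061098)
  m=+7: Y*=(-0.063724, -0.017263)  Y=(-0.176225, -0.117851)  product (0.009195, 0.010552)
Accumulated sum (-0.161174, -0.000000); after 4π/(2l+1) scaling, (-0.135025, -0.000000) ⇒ P_7 = -0.135025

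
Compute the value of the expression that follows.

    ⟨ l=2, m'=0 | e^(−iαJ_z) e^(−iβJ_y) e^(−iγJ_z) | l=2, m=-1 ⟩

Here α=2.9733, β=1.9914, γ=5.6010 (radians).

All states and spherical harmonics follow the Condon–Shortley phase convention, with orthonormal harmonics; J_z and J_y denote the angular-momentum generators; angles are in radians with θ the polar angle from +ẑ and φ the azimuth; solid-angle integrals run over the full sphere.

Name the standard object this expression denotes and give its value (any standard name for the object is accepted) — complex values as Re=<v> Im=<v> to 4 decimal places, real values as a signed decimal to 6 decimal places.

This is a Wigner D-matrix element — the rotation-matrix element ⟨l m'| R(α,β,γ) |l m⟩ in the angular-momentum basis.
D^2_{0,-1}(2.9733,1.9914,5.6010) = e^{-i·0·2.9733}·d^2_{0,-1}(1.9914)·e^{-i·-1·5.6010}. Compute d first:
Half-angle: c=0.543916, s=0.839140. N=√(2·2·1·6)=4.898979
Admissible k: 0..1 (factorial args all ≥0)
  k=0: (−1)^1·4.8990/(2)·0.5439^3·0.8391^1 = -0.330754
  k=1: (−1)^2·4.8990/(2)·0.5439^1·0.8391^3 = +0.787246
d^2_{0,-1}(1.9914) = -0.330754 +0.787246 = +0.456492
Phases: e^{-i·(0)·2.9733}=+1.000000+0.000000i, e^{-i·(-1)·5.6010}=+0.776197-0.630491i ⇒ D=+0.354328-0.287814i

Wigner D-matrix element, Re=0.3543 Im=-0.2878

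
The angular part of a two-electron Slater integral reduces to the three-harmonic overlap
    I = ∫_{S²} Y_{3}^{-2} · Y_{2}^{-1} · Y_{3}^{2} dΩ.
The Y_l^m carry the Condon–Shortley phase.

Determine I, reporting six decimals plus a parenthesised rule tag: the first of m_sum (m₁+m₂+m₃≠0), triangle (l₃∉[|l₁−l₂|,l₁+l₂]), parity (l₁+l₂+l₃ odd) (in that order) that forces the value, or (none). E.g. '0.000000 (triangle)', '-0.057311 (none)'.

Σmᵢ = -1 ≠ 0, so the φ-integral vanishes; I = 0

0.000000 (m_sum)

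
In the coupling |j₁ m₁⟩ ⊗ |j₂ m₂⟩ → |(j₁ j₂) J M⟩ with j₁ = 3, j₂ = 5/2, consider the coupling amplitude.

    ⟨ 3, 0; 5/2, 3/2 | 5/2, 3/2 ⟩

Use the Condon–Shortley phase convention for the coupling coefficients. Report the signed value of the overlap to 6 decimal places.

j₁+j₂−J=3  J+j₁−j₂=3  J−j₁+j₂=2  j₁+j₂+J+1=9
(j₁±m₁, j₂±m₂, J±M) = (3,3,4,1,4,1)
P² = 864/35
sum k=2..3:
  [2] +1/8 = 1/8
  [3] −1/36 = -1/36
S = 7/72
C² = P²·S² = 7/30 ; C = +0.483046

+0.483046  (= +√(7/30))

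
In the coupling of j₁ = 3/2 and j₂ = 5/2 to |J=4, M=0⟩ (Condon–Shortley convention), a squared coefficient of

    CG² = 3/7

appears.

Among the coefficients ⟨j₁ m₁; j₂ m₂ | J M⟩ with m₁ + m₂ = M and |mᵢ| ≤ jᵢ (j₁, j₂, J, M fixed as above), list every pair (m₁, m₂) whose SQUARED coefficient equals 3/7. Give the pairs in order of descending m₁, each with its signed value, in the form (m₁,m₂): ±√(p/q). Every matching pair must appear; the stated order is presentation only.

Admissible pairs with m₁+m₂ = M = 0: (-3/2,3/2), (-1/2,1/2), (1/2,-1/2), (3/2,-3/2)
  (m₁,m₂)=(3/2,-3/2): CG² = 1/14, CG = +√(1/14)
  (m₁,m₂)=(1/2,-1/2): CG² = 3/7, CG = +√(3/7)   ← matches the target
  (m₁,m₂)=(-1/2,1/2): CG² = 3/7, CG = +√(3/7)   ← matches the target
  (m₁,m₂)=(-3/2,3/2): CG² = 1/14, CG = +√(1/14)
Pairs with CG² = 3/7: (1/2,-1/2): +√(3/7); (-1/2,1/2): +√(3/7)

(1/2,-1/2): +√(3/7); (-1/2,1/2): +√(3/7)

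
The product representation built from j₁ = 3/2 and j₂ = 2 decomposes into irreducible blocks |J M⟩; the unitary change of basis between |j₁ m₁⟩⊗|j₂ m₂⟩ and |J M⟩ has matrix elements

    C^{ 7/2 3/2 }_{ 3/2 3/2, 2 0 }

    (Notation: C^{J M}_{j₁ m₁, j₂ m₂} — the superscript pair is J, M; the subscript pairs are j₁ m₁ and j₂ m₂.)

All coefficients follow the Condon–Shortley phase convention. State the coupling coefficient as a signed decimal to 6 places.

triangle: 0!*3!*4!/8! = 144/40320
(j±m)!: 3!*0!*2!*2!*5!*2! = 5760
prefactor² = (2J+1)*Δ*N² = 1152/7
  k=0: +1/(0!*0!*0!*2!*3!*2!) = 1/24
Σ = 1/24  ⇒  CG² = 1152/7*(1/24)² = 2/7
CG = +√(2/7) = +0.534522

+0.534522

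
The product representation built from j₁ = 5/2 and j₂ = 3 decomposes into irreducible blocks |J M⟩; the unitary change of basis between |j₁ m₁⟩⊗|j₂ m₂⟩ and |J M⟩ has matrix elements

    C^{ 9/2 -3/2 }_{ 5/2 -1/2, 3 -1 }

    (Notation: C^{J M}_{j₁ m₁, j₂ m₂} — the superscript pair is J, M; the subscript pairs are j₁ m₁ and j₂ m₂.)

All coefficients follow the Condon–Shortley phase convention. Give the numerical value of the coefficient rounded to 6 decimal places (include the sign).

j₁+j₂−J=1  J+j₁−j₂=4  J−j₁+j₂=5  j₁+j₂+J+1=11
(j₁±m₁, j₂±m₂, J±M) = (2,3,2,4,3,6)
P² = 138240/77
sum k=0..1:
  [0] +1/72 = 1/72
  [1] −1/96 = -1/96
S = 1/288
C² = P²·S² = 5/231 ; C = +0.147122

+0.147122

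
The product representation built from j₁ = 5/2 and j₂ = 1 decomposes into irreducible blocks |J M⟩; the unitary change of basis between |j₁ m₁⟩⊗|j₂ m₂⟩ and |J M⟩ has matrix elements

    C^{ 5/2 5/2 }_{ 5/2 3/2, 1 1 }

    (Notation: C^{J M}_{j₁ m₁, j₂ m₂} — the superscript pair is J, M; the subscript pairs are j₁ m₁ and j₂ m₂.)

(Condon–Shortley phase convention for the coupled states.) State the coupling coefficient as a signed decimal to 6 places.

triangle: 1!*4!*1!/7! = 24/5040
(j±m)!: 4!*1!*2!*0!*5!*0! = 5760
prefactor² = (2J+1)*Δ*N² = 1152/7
  k=1: −1/(1!*0!*0!*1!*4!*0!) = -1/24
Σ = -1/24  ⇒  CG² = 1152/7*(-1/24)² = 2/7
CG = −√(2/7) = -0.534522

−√(2/7) ≈ -0.534522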